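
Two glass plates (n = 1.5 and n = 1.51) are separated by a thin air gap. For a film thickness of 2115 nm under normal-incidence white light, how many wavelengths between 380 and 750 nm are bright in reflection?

At the upper boundary (n = 1.5 to n = 1.0) the reflected ray undergoes no phase shift.
At the lower boundary (n = 1.0 to n = 1.51) the reflected ray undergoes a half-wave phase shift.
Net: one phase inversion between the two reflected rays.
With one net inversion, constructive interference in reflection requires 2 n t = (m + ½) λ.
λ = 2 n t / (m + ½) = 4230 / (m + ½) nm.
m=5: 769 nm (IR); m=6: 651 nm (visible); m=7: 564 nm (visible); m=8: 498 nm (visible); m=9: 445 nm (visible); m=10: 403 nm (visible); m=11: 368 nm (UV).

5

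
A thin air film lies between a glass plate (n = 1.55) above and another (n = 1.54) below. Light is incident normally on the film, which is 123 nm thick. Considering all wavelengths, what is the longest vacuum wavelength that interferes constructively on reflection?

492 nm

Top surface (1.55 → 1.0): reflection off a lower-index medium gives no phase shift.
At the lower boundary (n = 1.0 to n = 1.54) the reflected ray undergoes a half-wave phase shift.
The two reflections differ by half a wavelength.
With one net inversion, constructive interference in reflection requires 2 n t = (m + ½) λ.
λ = 2 n t / (m + ½). The longest wavelength is m = 0: λ = 2 × 1.0 × 123 / 0.500 = 492 nm.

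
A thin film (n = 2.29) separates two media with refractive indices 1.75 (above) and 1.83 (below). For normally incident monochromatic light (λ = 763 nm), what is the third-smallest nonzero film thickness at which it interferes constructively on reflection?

416 nm

Top surface (1.75 → 2.29): reflection off a higher-index medium gives a half-wave phase shift.
Bottom surface (2.29 → 1.83): reflection off a lower-index medium gives no phase shift.
The two reflections differ by half a wavelength.
With one net inversion, constructive interference in reflection requires 2 n t = (m + ½) λ.
The third-smallest nonzero thickness corresponds to m = 2: t = (m + ½) λ / (2 n) = 2.50 × 763 / (2 × 2.29) = 416 nm.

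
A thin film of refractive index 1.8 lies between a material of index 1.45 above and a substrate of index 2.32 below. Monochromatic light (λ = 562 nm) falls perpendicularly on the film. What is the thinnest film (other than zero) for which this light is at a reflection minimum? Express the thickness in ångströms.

Top surface (1.45 → 1.8): reflection off a higher-index medium gives a half-wave phase shift.
Bottom surface (1.8 → 2.32): reflection off a higher-index medium gives a half-wave phase shift.
Zero or two π shifts → no net half-wave offset.
So the condition for destructive reflection is 2 n t = (m + ½) λ.
Minimum at m = 0: t = λ / (4 n) = 562 / (4 × 1.8) = 78.1 nm.

781 Å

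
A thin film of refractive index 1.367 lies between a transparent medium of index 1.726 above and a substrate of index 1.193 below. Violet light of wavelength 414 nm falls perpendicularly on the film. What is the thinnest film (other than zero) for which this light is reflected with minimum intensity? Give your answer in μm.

0.0757 μm

Ray reflecting at the top interface goes from n = 1.726 toward n = 1.367: no phase shift.
Ray reflecting at the bottom interface goes from n = 1.367 toward n = 1.193: no phase shift.
Zero or two π shifts → no net half-wave offset.
For dark reflection here: 2 n t = (m + ½) λ.
Minimum at m = 0: t = λ / (4 n) = 414 / (4 × 1.367) = 75.7 nm.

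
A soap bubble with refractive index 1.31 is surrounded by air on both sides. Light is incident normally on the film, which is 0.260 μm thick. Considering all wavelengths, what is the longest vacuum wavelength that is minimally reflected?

Ray reflecting at the top interface goes from n = 1.0 toward n = 1.31: a half-wave phase shift.
Ray reflecting at the bottom interface goes from n = 1.31 toward n = 1.0: no phase shift.
Net: one phase inversion between the two reflected rays.
For minimum reflection here: 2 n t = m λ.
λ = 2 n t / m. The longest wavelength is m = 1: λ = 2 × 1.31 × 260 / 1.00 = 681 nm.

681 nm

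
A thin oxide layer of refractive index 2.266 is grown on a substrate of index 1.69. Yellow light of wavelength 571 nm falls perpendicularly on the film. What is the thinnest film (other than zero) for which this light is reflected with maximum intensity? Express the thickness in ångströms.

Top surface (1.0 → 2.266): reflection off a higher-index medium gives a half-wave phase shift.
Bottom surface (2.266 → 1.69): reflection off a lower-index medium gives no phase shift.
Exactly one π shift → a net half-wave offset.
With one net inversion, constructive interference in reflection requires 2 n t = (m + ½) λ.
Minimum at m = 0: t = λ / (4 n) = 571 / (4 × 2.266) = 63.0 nm.

630 Å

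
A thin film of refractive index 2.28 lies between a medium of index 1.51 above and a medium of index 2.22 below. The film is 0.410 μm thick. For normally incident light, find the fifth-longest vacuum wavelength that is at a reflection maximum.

415 nm

Top surface (1.51 → 2.28): reflection off a higher-index medium gives a half-wave phase shift.
Ray reflecting at the bottom interface goes from n = 2.28 toward n = 2.22: no phase shift.
The two reflections differ by half a wavelength.
For strong reflection here: 2 n t = (m + ½) λ.
λ = 2 n t / (m + ½). The fifth-longest wavelength is m = 4: λ = 2 × 2.28 × 410 / 4.50 = 415 nm.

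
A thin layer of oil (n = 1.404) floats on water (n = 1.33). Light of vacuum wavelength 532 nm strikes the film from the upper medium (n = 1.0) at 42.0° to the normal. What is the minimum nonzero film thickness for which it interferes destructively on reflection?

At the upper boundary (n = 1.0 to n = 1.404) the reflected ray undergoes a half-wave phase shift.
Bottom surface (1.404 → 1.33): reflection off a lower-index medium gives no phase shift.
The two reflections differ by half a wavelength.
For weak reflection here: 2 n t cos θ_r = m λ.
Snell's law: 1.0 sin 42.0° = 1.404 sin θ_r → sin θ_r = 0.477, cos θ_r = 0.879.
Minimum nonzero at m = 1: t = λ / (2 n cos θ_r) = 532 / (2 × 1.404 × 0.879) = 216 nm.

216 nm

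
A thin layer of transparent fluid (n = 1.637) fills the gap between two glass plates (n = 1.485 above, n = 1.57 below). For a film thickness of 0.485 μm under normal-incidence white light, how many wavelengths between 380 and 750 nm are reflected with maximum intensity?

2

Ray reflecting at the top interface goes from n = 1.485 toward n = 1.637: a half-wave phase shift.
Bottom surface (1.637 → 1.57): reflection off a lower-index medium gives no phase shift.
The two reflections differ by half a wavelength.
With one net inversion, constructive interference in reflection requires 2 n t = (m + ½) λ.
λ = 2 n t / (m + ½) = 1588 / (m + ½) nm.
m=1: 1059 nm (IR); m=2: 635 nm (visible); m=3: 454 nm (visible); m=4: 353 nm (UV).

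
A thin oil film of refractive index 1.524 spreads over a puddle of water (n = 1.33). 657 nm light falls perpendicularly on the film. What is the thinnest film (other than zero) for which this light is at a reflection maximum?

At the upper boundary (n = 1.0 to n = 1.524) the reflected ray undergoes a half-wave phase shift.
Bottom surface (1.524 → 1.33): reflection off a lower-index medium gives no phase shift.
Exactly one π shift → a net half-wave offset.
With one net inversion, constructive interference in reflection requires 2 n t = (m + ½) λ.
Minimum at m = 0: t = λ / (4 n) = 657 / (4 × 1.524) = 108 nm.

108 nm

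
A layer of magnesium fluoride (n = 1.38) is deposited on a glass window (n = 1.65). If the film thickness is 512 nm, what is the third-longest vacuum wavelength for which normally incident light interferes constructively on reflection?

471 nm

Top surface (1.0 → 1.38): reflection off a higher-index medium gives a half-wave phase shift.
At the lower boundary (n = 1.38 to n = 1.65) the reflected ray undergoes a half-wave phase shift.
The two reflections carry the same phase change, so no net offset.
With no net inversion, constructive interference in reflection requires 2 n t = m λ.
λ = 2 n t / m. The third-longest wavelength is m = 3: λ = 2 × 1.38 × 512 / 3.00 = 471 nm.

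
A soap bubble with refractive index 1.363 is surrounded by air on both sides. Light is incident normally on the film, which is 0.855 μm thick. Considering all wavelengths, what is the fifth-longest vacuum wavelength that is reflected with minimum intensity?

466 nm

Top surface (1.0 → 1.363): reflection off a higher-index medium gives a half-wave phase shift.
Ray reflecting at the bottom interface goes from n = 1.363 toward n = 1.0: no phase shift.
Net: one phase inversion between the two reflected rays.
For dark reflection here: 2 n t = m λ.
λ = 2 n t / m. The fifth-longest wavelength is m = 5: λ = 2 × 1.363 × 855 / 5.00 = 466 nm.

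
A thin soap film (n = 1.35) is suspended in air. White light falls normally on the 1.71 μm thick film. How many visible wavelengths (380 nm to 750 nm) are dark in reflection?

At the upper boundary (n = 1.0 to n = 1.35) the reflected ray undergoes a half-wave phase shift.
Ray reflecting at the bottom interface goes from n = 1.35 toward n = 1.0: no phase shift.
The two reflections differ by half a wavelength.
With one net inversion, destructive interference in reflection requires 2 n t = m λ.
λ = 2 n t / m = 4617 / m nm.
m=6: 770 nm (IR); m=7: 660 nm (visible); m=8: 577 nm (visible); m=9: 513 nm (visible); m=10: 462 nm (visible); m=11: 420 nm (visible); m=12: 385 nm (visible); m=13: 355 nm (UV).

6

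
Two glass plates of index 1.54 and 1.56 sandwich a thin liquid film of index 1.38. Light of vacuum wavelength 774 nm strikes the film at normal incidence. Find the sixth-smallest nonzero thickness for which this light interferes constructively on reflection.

1542 nm

At the upper boundary (n = 1.54 to n = 1.38) the reflected ray undergoes no phase shift.
At the lower boundary (n = 1.38 to n = 1.56) the reflected ray undergoes a half-wave phase shift.
Exactly one π shift → a net half-wave offset.
For strong reflection here: 2 n t = (m + ½) λ.
The sixth-smallest nonzero thickness corresponds to m = 5: t = (m + ½) λ / (2 n) = 5.50 × 774 / (2 × 1.38) = 1542 nm.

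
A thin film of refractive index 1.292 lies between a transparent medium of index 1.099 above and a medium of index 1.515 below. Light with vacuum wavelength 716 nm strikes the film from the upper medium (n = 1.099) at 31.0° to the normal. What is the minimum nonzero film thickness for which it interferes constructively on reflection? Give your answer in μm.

0.308 μm

Top surface (1.099 → 1.292): reflection off a higher-index medium gives a half-wave phase shift.
Ray reflecting at the bottom interface goes from n = 1.292 toward n = 1.515: a half-wave phase shift.
Net: no relative phase inversion (both shifts match).
For strong reflection here: 2 n t cos θ_r = m λ.
Snell's law: 1.099 sin 31.0° = 1.292 sin θ_r → sin θ_r = 0.438, cos θ_r = 0.899.
Minimum nonzero at m = 1: t = λ / (2 n cos θ_r) = 716 / (2 × 1.292 × 0.899) = 308 nm.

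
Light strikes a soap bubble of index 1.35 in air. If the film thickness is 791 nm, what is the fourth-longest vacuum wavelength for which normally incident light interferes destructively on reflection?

534 nm

At the upper boundary (n = 1.0 to n = 1.35) the reflected ray undergoes a half-wave phase shift.
Bottom surface (1.35 → 1.0): reflection off a lower-index medium gives no phase shift.
Net: one phase inversion between the two reflected rays.
With one net inversion, destructive interference in reflection requires 2 n t = m λ.
λ = 2 n t / m. The fourth-longest wavelength is m = 4: λ = 2 × 1.35 × 791 / 4.00 = 534 nm.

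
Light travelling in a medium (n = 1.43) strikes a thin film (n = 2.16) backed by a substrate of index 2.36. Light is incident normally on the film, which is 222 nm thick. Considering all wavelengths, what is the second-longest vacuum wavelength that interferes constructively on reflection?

At the upper boundary (n = 1.43 to n = 2.16) the reflected ray undergoes a half-wave phase shift.
Ray reflecting at the bottom interface goes from n = 2.16 toward n = 2.36: a half-wave phase shift.
Net: no relative phase inversion (both shifts match).
With no net inversion, constructive interference in reflection requires 2 n t = m λ.
λ = 2 n t / m. The second-longest wavelength is m = 2: λ = 2 × 2.16 × 222 / 2.00 = 480 nm.

480 nm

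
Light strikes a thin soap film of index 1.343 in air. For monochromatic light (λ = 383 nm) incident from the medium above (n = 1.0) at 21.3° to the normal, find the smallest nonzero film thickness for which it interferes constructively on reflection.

74.1 nm

Top surface (1.0 → 1.343): reflection off a higher-index medium gives a half-wave phase shift.
Bottom surface (1.343 → 1.0): reflection off a lower-index medium gives no phase shift.
Net: one phase inversion between the two reflected rays.
With one net inversion, constructive interference in reflection requires 2 n t cos θ_r = (m + ½) λ.
Snell's law: 1.0 sin 21.3° = 1.343 sin θ_r → sin θ_r = 0.270, cos θ_r = 0.963.
Minimum at m = 0: t = λ / (4 n cos θ_r) = 383 / (4 × 1.343 × 0.963) = 74.1 nm.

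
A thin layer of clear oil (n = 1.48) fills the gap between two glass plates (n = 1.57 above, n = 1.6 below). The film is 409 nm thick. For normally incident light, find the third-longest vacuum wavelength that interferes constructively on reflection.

At the upper boundary (n = 1.57 to n = 1.48) the reflected ray undergoes no phase shift.
Bottom surface (1.48 → 1.6): reflection off a higher-index medium gives a half-wave phase shift.
Exactly one π shift → a net half-wave offset.
With one net inversion, constructive interference in reflection requires 2 n t = (m + ½) λ.
λ = 2 n t / (m + ½). The third-longest wavelength is m = 2: λ = 2 × 1.48 × 409 / 2.50 = 484 nm.

484 nm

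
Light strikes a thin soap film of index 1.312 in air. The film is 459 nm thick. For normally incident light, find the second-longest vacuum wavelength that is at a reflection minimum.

Ray reflecting at the top interface goes from n = 1.0 toward n = 1.312: a half-wave phase shift.
Bottom surface (1.312 → 1.0): reflection off a lower-index medium gives no phase shift.
The two reflections differ by half a wavelength.
So the condition for destructive reflection is 2 n t = m λ.
λ = 2 n t / m. The second-longest wavelength is m = 2: λ = 2 × 1.312 × 459 / 2.00 = 602 nm.

602 nm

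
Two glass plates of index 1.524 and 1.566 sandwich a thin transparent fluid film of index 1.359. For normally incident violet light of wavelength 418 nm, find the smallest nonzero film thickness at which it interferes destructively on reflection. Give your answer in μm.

0.154 μm

Top surface (1.524 → 1.359): reflection off a lower-index medium gives no phase shift.
Bottom surface (1.359 → 1.566): reflection off a higher-index medium gives a half-wave phase shift.
The two reflections differ by half a wavelength.
So the condition for destructive reflection is 2 n t = m λ.
Minimum nonzero at m = 1: t = λ / (2 n) = 418 / (2 × 1.359) = 154 nm.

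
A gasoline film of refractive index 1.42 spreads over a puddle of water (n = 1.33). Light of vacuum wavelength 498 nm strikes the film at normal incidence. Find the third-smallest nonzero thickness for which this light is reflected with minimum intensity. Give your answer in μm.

Ray reflecting at the top interface goes from n = 1.0 toward n = 1.42: a half-wave phase shift.
Ray reflecting at the bottom interface goes from n = 1.42 toward n = 1.33: no phase shift.
Exactly one π shift → a net half-wave offset.
For weak reflection here: 2 n t = m λ.
The third-smallest nonzero thickness corresponds to m = 3: t = m λ / (2 n) = 3.00 × 498 / (2 × 1.42) = 526 nm.

0.526 μm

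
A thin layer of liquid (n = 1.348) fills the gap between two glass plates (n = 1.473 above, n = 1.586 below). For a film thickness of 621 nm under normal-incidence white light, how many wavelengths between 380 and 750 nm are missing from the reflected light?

2

Top surface (1.473 → 1.348): reflection off a lower-index medium gives no phase shift.
Bottom surface (1.348 → 1.586): reflection off a higher-index medium gives a half-wave phase shift.
Exactly one π shift → a net half-wave offset.
So the condition for destructive reflection is 2 n t = m λ.
λ = 2 n t / m = 1674 / m nm.
m=2: 837 nm (IR); m=3: 558 nm (visible); m=4: 419 nm (visible); m=5: 335 nm (UV).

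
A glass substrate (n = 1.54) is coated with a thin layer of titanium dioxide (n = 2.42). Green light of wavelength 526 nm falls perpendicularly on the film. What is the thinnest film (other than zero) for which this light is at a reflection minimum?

Ray reflecting at the top interface goes from n = 1.0 toward n = 2.42: a half-wave phase shift.
Ray reflecting at the bottom interface goes from n = 2.42 toward n = 1.54: no phase shift.
Exactly one π shift → a net half-wave offset.
For minimum reflection here: 2 n t = m λ.
Minimum nonzero at m = 1: t = λ / (2 n) = 526 / (2 × 2.42) = 109 nm.

109 nm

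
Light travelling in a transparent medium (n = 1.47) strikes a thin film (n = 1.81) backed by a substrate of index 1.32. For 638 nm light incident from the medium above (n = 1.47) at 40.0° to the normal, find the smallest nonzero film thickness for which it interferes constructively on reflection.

Ray reflecting at the top interface goes from n = 1.47 toward n = 1.81: a half-wave phase shift.
Bottom surface (1.81 → 1.32): reflection off a lower-index medium gives no phase shift.
Exactly one π shift → a net half-wave offset.
With one net inversion, constructive interference in reflection requires 2 n t cos θ_r = (m + ½) λ.
Snell's law: 1.47 sin 40.0° = 1.81 sin θ_r → sin θ_r = 0.522, cos θ_r = 0.853.
Minimum at m = 0: t = λ / (4 n cos θ_r) = 638 / (4 × 1.81 × 0.853) = 103 nm.

103 nm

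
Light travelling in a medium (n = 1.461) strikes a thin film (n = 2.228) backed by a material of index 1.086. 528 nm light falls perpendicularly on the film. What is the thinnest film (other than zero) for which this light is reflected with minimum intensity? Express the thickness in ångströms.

At the upper boundary (n = 1.461 to n = 2.228) the reflected ray undergoes a half-wave phase shift.
At the lower boundary (n = 2.228 to n = 1.086) the reflected ray undergoes no phase shift.
Exactly one π shift → a net half-wave offset.
With one net inversion, destructive interference in reflection requires 2 n t = m λ.
Minimum nonzero at m = 1: t = λ / (2 n) = 528 / (2 × 2.228) = 118 nm.

1185 Å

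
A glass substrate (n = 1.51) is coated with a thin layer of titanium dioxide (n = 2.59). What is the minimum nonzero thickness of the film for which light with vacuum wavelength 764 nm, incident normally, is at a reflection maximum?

At the upper boundary (n = 1.0 to n = 2.59) the reflected ray undergoes a half-wave phase shift.
Bottom surface (2.59 → 1.51): reflection off a lower-index medium gives no phase shift.
Exactly one π shift → a net half-wave offset.
For maximum reflection here: 2 n t = (m + ½) λ.
Minimum at m = 0: t = λ / (4 n) = 764 / (4 × 2.59) = 73.7 nm.

73.7 nm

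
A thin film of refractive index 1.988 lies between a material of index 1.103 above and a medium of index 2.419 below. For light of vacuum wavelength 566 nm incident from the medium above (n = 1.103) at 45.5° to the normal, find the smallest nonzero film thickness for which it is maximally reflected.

Ray reflecting at the top interface goes from n = 1.103 toward n = 1.988: a half-wave phase shift.
Bottom surface (1.988 → 2.419): reflection off a higher-index medium gives a half-wave phase shift.
Zero or two π shifts → no net half-wave offset.
For strong reflection here: 2 n t cos θ_r = m λ.
Snell's law: 1.103 sin 45.5° = 1.988 sin θ_r → sin θ_r = 0.396, cos θ_r = 0.918.
Minimum nonzero at m = 1: t = λ / (2 n cos θ_r) = 566 / (2 × 1.988 × 0.918) = 155 nm.

155 nm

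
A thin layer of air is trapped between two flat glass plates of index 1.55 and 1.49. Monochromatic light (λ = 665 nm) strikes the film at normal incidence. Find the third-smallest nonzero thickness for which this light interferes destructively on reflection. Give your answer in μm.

Ray reflecting at the top interface goes from n = 1.55 toward n = 1.0: no phase shift.
At the lower boundary (n = 1.0 to n = 1.49) the reflected ray undergoes a half-wave phase shift.
The two reflections differ by half a wavelength.
So the condition for destructive reflection is 2 n t = m λ.
The third-smallest nonzero thickness corresponds to m = 3: t = m λ / (2 n) = 3.00 × 665 / (2 × 1.0) = 998 nm.

0.998 μm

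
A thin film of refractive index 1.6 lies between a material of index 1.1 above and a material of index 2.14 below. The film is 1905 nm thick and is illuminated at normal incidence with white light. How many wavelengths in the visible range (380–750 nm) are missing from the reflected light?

Top surface (1.1 → 1.6): reflection off a higher-index medium gives a half-wave phase shift.
At the lower boundary (n = 1.6 to n = 2.14) the reflected ray undergoes a half-wave phase shift.
Net: no relative phase inversion (both shifts match).
For dark reflection here: 2 n t = (m + ½) λ.
λ = 2 n t / (m + ½) = 6096 / (m + ½) nm.
m=7: 813 nm (IR); m=8: 717 nm (visible); m=9: 642 nm (visible); m=10: 581 nm (visible); m=11: 530 nm (visible); m=12: 488 nm (visible); m=13: 452 nm (visible); m=14: 420 nm (visible); m=15: 393 nm (visible); m=16: 369 nm (UV).

8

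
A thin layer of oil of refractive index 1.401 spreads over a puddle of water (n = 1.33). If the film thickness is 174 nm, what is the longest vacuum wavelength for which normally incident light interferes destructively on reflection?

At the upper boundary (n = 1.0 to n = 1.401) the reflected ray undergoes a half-wave phase shift.
At the lower boundary (n = 1.401 to n = 1.33) the reflected ray undergoes no phase shift.
Net: one phase inversion between the two reflected rays.
For minimum reflection here: 2 n t = m λ.
λ = 2 n t / m. The longest wavelength is m = 1: λ = 2 × 1.401 × 174 / 1.00 = 488 nm.

488 nm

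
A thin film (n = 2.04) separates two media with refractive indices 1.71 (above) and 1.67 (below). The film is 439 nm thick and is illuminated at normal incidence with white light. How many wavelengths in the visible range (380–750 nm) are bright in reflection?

At the upper boundary (n = 1.71 to n = 2.04) the reflected ray undergoes a half-wave phase shift.
At the lower boundary (n = 2.04 to n = 1.67) the reflected ray undergoes no phase shift.
Net: one phase inversion between the two reflected rays.
For bright reflection here: 2 n t = (m + ½) λ.
λ = 2 n t / (m + ½) = 1791 / (m + ½) nm.
m=1: 1194 nm (IR); m=2: 716 nm (visible); m=3: 512 nm (visible); m=4: 398 nm (visible); m=5: 326 nm (UV).

3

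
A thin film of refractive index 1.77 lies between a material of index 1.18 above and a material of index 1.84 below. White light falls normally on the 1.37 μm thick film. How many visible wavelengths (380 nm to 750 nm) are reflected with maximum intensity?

At the upper boundary (n = 1.18 to n = 1.77) the reflected ray undergoes a half-wave phase shift.
At the lower boundary (n = 1.77 to n = 1.84) the reflected ray undergoes a half-wave phase shift.
Zero or two π shifts → no net half-wave offset.
For bright reflection here: 2 n t = m λ.
λ = 2 n t / m = 4850 / m nm.
m=6: 808 nm (IR); m=7: 693 nm (visible); m=8: 606 nm (visible); m=9: 539 nm (visible); m=10: 485 nm (visible); m=11: 441 nm (visible); m=12: 404 nm (visible); m=13: 373 nm (UV).

6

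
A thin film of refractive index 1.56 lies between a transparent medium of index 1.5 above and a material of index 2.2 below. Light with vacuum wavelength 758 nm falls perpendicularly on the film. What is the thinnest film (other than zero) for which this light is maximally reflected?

243 nm

Top surface (1.5 → 1.56): reflection off a higher-index medium gives a half-wave phase shift.
Ray reflecting at the bottom interface goes from n = 1.56 toward n = 2.2: a half-wave phase shift.
The two reflections carry the same phase change, so no net offset.
For bright reflection here: 2 n t = m λ.
Minimum nonzero at m = 1: t = λ / (2 n) = 758 / (2 × 1.56) = 243 nm.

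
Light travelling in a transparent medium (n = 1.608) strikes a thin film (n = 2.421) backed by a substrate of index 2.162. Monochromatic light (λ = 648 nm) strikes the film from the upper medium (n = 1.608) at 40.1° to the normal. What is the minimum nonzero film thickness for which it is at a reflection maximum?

At the upper boundary (n = 1.608 to n = 2.421) the reflected ray undergoes a half-wave phase shift.
At the lower boundary (n = 2.421 to n = 2.162) the reflected ray undergoes no phase shift.
Exactly one π shift → a net half-wave offset.
So the condition for constructive reflection is 2 n t cos θ_r = (m + ½) λ.
Snell's law: 1.608 sin 40.1° = 2.421 sin θ_r → sin θ_r = 0.428, cos θ_r = 0.904.
Minimum at m = 0: t = λ / (4 n cos θ_r) = 648 / (4 × 2.421 × 0.904) = 74.0 nm.

74.0 nm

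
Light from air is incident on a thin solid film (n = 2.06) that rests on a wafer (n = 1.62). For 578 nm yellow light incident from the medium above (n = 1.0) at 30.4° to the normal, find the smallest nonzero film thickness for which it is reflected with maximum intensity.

At the upper boundary (n = 1.0 to n = 2.06) the reflected ray undergoes a half-wave phase shift.
Bottom surface (2.06 → 1.62): reflection off a lower-index medium gives no phase shift.
Net: one phase inversion between the two reflected rays.
With one net inversion, constructive interference in reflection requires 2 n t cos θ_r = (m + ½) λ.
Snell's law: 1.0 sin 30.4° = 2.06 sin θ_r → sin θ_r = 0.246, cos θ_r = 0.969.
Minimum at m = 0: t = λ / (4 n cos θ_r) = 578 / (4 × 2.06 × 0.969) = 72.4 nm.

72.4 nm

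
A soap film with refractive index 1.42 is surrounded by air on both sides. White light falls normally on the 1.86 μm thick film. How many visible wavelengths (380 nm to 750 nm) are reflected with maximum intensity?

Top surface (1.0 → 1.42): reflection off a higher-index medium gives a half-wave phase shift.
At the lower boundary (n = 1.42 to n = 1.0) the reflected ray undergoes no phase shift.
Exactly one π shift → a net half-wave offset.
With one net inversion, constructive interference in reflection requires 2 n t = (m + ½) λ.
λ = 2 n t / (m + ½) = 5282 / (m + ½) nm.
m=6: 813 nm (IR); m=7: 704 nm (visible); m=8: 621 nm (visible); m=9: 556 nm (visible); m=10: 503 nm (visible); m=11: 459 nm (visible); m=12: 423 nm (visible); m=13: 391 nm (visible); m=14: 364 nm (UV).

7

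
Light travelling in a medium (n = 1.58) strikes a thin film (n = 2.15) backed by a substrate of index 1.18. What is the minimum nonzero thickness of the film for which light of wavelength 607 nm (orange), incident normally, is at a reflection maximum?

At the upper boundary (n = 1.58 to n = 2.15) the reflected ray undergoes a half-wave phase shift.
Ray reflecting at the bottom interface goes from n = 2.15 toward n = 1.18: no phase shift.
Net: one phase inversion between the two reflected rays.
So the condition for constructive reflection is 2 n t = (m + ½) λ.
Minimum at m = 0: t = λ / (4 n) = 607 / (4 × 2.15) = 70.6 nm.

70.6 nm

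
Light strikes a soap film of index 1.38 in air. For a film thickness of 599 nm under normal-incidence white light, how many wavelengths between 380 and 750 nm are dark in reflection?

Top surface (1.0 → 1.38): reflection off a higher-index medium gives a half-wave phase shift.
Bottom surface (1.38 → 1.0): reflection off a lower-index medium gives no phase shift.
The two reflections differ by half a wavelength.
For dark reflection here: 2 n t = m λ.
λ = 2 n t / m = 1653 / m nm.
m=2: 827 nm (IR); m=3: 551 nm (visible); m=4: 413 nm (visible); m=5: 331 nm (UV).

2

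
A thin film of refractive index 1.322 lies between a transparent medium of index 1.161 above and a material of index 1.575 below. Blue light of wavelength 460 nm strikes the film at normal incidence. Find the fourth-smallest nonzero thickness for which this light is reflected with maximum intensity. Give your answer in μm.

Top surface (1.161 → 1.322): reflection off a higher-index medium gives a half-wave phase shift.
Bottom surface (1.322 → 1.575): reflection off a higher-index medium gives a half-wave phase shift.
Zero or two π shifts → no net half-wave offset.
For bright reflection here: 2 n t = m λ.
The fourth-smallest nonzero thickness corresponds to m = 4: t = m λ / (2 n) = 4.00 × 460 / (2 × 1.322) = 696 nm.

0.696 μm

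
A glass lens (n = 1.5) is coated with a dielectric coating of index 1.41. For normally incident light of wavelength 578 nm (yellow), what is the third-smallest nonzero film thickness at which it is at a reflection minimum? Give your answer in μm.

At the upper boundary (n = 1.0 to n = 1.41) the reflected ray undergoes a half-wave phase shift.
At the lower boundary (n = 1.41 to n = 1.5) the reflected ray undergoes a half-wave phase shift.
Net: no relative phase inversion (both shifts match).
So the condition for destructive reflection is 2 n t = (m + ½) λ.
The third-smallest nonzero thickness corresponds to m = 2: t = (m + ½) λ / (2 n) = 2.50 × 578 / (2 × 1.41) = 512 nm.

0.512 μm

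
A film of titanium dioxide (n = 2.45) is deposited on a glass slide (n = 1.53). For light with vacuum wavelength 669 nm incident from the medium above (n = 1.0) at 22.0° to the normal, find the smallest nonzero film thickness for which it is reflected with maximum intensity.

69.1 nm

At the upper boundary (n = 1.0 to n = 2.45) the reflected ray undergoes a half-wave phase shift.
Ray reflecting at the bottom interface goes from n = 2.45 toward n = 1.53: no phase shift.
Exactly one π shift → a net half-wave offset.
With one net inversion, constructive interference in reflection requires 2 n t cos θ_r = (m + ½) λ.
Snell's law: 1.0 sin 22.0° = 2.45 sin θ_r → sin θ_r = 0.153, cos θ_r = 0.988.
Minimum at m = 0: t = λ / (4 n cos θ_r) = 669 / (4 × 2.45 × 0.988) = 69.1 nm.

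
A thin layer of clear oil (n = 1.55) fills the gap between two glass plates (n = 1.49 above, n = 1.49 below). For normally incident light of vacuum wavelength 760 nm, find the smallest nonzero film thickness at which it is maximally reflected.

At the upper boundary (n = 1.49 to n = 1.55) the reflected ray undergoes a half-wave phase shift.
At the lower boundary (n = 1.55 to n = 1.49) the reflected ray undergoes no phase shift.
The two reflections differ by half a wavelength.
For bright reflection here: 2 n t = (m + ½) λ.
Minimum at m = 0: t = λ / (4 n) = 760 / (4 × 1.55) = 123 nm.

123 nm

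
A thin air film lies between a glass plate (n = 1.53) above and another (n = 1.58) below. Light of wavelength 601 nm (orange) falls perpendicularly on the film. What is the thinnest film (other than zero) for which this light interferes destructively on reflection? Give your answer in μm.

Top surface (1.53 → 1.0): reflection off a lower-index medium gives no phase shift.
At the lower boundary (n = 1.0 to n = 1.58) the reflected ray undergoes a half-wave phase shift.
Exactly one π shift → a net half-wave offset.
With one net inversion, destructive interference in reflection requires 2 n t = m λ.
Minimum nonzero at m = 1: t = λ / (2 n) = 601 / (2 × 1.0) = 301 nm.

0.301 μm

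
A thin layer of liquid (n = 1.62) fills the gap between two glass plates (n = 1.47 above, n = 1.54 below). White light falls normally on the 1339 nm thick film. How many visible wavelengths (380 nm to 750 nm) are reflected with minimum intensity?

6

Ray reflecting at the top interface goes from n = 1.47 toward n = 1.62: a half-wave phase shift.
At the lower boundary (n = 1.62 to n = 1.54) the reflected ray undergoes no phase shift.
Net: one phase inversion between the two reflected rays.
For dark reflection here: 2 n t = m λ.
λ = 2 n t / m = 4338 / m nm.
m=5: 868 nm (IR); m=6: 723 nm (visible); m=7: 620 nm (visible); m=8: 542 nm (visible); m=9: 482 nm (visible); m=10: 434 nm (visible); m=11: 394 nm (visible); m=12: 362 nm (UV).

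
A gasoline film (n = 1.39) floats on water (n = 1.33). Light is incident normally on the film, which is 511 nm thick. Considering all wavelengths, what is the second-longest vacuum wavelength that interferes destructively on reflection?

Ray reflecting at the top interface goes from n = 1.0 toward n = 1.39: a half-wave phase shift.
At the lower boundary (n = 1.39 to n = 1.33) the reflected ray undergoes no phase shift.
Net: one phase inversion between the two reflected rays.
So the condition for destructive reflection is 2 n t = m λ.
λ = 2 n t / m. The second-longest wavelength is m = 2: λ = 2 × 1.39 × 511 / 2.00 = 710 nm.

710 nm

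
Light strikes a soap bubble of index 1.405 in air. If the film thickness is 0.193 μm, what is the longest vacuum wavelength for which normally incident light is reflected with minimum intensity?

Top surface (1.0 → 1.405): reflection off a higher-index medium gives a half-wave phase shift.
Bottom surface (1.405 → 1.0): reflection off a lower-index medium gives no phase shift.
Exactly one π shift → a net half-wave offset.
With one net inversion, destructive interference in reflection requires 2 n t = m λ.
λ = 2 n t / m. The longest wavelength is m = 1: λ = 2 × 1.405 × 193 / 1.00 = 542 nm.

542 nm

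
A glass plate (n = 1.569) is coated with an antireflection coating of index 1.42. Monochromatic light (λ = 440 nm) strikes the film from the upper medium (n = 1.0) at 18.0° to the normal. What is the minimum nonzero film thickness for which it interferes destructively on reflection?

At the upper boundary (n = 1.0 to n = 1.42) the reflected ray undergoes a half-wave phase shift.
Ray reflecting at the bottom interface goes from n = 1.42 toward n = 1.569: a half-wave phase shift.
Net: no relative phase inversion (both shifts match).
For dark reflection here: 2 n t cos θ_r = (m + ½) λ.
Snell's law: 1.0 sin 18.0° = 1.42 sin θ_r → sin θ_r = 0.218, cos θ_r = 0.976.
Minimum at m = 0: t = λ / (4 n cos θ_r) = 440 / (4 × 1.42 × 0.976) = 79.4 nm.

79.4 nm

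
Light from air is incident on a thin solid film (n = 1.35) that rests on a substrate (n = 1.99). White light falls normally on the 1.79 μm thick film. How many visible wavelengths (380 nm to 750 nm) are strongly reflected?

Top surface (1.0 → 1.35): reflection off a higher-index medium gives a half-wave phase shift.
At the lower boundary (n = 1.35 to n = 1.99) the reflected ray undergoes a half-wave phase shift.
The two reflections carry the same phase change, so no net offset.
So the condition for constructive reflection is 2 n t = m λ.
λ = 2 n t / m = 4833 / m nm.
m=6: 806 nm (IR); m=7: 690 nm (visible); m=8: 604 nm (visible); m=9: 537 nm (visible); m=10: 483 nm (visible); m=11: 439 nm (visible); m=12: 403 nm (visible); m=13: 372 nm (UV).

6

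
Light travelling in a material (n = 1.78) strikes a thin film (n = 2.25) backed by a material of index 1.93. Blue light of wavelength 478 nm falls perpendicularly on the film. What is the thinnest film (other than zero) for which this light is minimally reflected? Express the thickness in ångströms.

At the upper boundary (n = 1.78 to n = 2.25) the reflected ray undergoes a half-wave phase shift.
Ray reflecting at the bottom interface goes from n = 2.25 toward n = 1.93: no phase shift.
The two reflections differ by half a wavelength.
With one net inversion, destructive interference in reflection requires 2 n t = m λ.
Minimum nonzero at m = 1: t = λ / (2 n) = 478 / (2 × 2.25) = 106 nm.

1062 Å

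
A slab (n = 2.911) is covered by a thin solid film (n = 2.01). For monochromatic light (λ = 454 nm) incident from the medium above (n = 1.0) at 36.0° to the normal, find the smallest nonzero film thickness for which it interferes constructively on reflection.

118 nm

Top surface (1.0 → 2.01): reflection off a higher-index medium gives a half-wave phase shift.
Ray reflecting at the bottom interface goes from n = 2.01 toward n = 2.911: a half-wave phase shift.
The two reflections carry the same phase change, so no net offset.
For bright reflection here: 2 n t cos θ_r = m λ.
Snell's law: 1.0 sin 36.0° = 2.01 sin θ_r → sin θ_r = 0.292, cos θ_r = 0.956.
Minimum nonzero at m = 1: t = λ / (2 n cos θ_r) = 454 / (2 × 2.01 × 0.956) = 118 nm.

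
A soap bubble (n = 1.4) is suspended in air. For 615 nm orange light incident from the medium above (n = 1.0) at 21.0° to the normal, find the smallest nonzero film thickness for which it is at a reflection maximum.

114 nm

Ray reflecting at the top interface goes from n = 1.0 toward n = 1.4: a half-wave phase shift.
Bottom surface (1.4 → 1.0): reflection off a lower-index medium gives no phase shift.
Net: one phase inversion between the two reflected rays.
For strong reflection here: 2 n t cos θ_r = (m + ½) λ.
Snell's law: 1.0 sin 21.0° = 1.4 sin θ_r → sin θ_r = 0.256, cos θ_r = 0.967.
Minimum at m = 0: t = λ / (4 n cos θ_r) = 615 / (4 × 1.4 × 0.967) = 114 nm.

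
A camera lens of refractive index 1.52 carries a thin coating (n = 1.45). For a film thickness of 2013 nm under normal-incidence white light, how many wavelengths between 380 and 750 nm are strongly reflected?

8

At the upper boundary (n = 1.0 to n = 1.45) the reflected ray undergoes a half-wave phase shift.
At the lower boundary (n = 1.45 to n = 1.52) the reflected ray undergoes a half-wave phase shift.
Net: no relative phase inversion (both shifts match).
For maximum reflection here: 2 n t = m λ.
λ = 2 n t / m = 5838 / m nm.
m=7: 834 nm (IR); m=8: 730 nm (visible); m=9: 649 nm (visible); m=10: 584 nm (visible); m=11: 531 nm (visible); m=12: 486 nm (visible); m=13: 449 nm (visible); m=14: 417 nm (visible); m=15: 389 nm (visible); m=16: 365 nm (UV).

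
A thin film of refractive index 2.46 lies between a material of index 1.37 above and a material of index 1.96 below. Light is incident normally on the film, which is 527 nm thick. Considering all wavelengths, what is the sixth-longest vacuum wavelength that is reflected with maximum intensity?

Top surface (1.37 → 2.46): reflection off a higher-index medium gives a half-wave phase shift.
At the lower boundary (n = 2.46 to n = 1.96) the reflected ray undergoes no phase shift.
Exactly one π shift → a net half-wave offset.
So the condition for constructive reflection is 2 n t = (m + ½) λ.
λ = 2 n t / (m + ½). The sixth-longest wavelength is m = 5: λ = 2 × 2.46 × 527 / 5.50 = 471 nm.

471 nm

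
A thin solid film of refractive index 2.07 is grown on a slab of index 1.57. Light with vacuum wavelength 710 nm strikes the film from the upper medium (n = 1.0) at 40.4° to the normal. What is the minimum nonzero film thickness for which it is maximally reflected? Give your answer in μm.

At the upper boundary (n = 1.0 to n = 2.07) the reflected ray undergoes a half-wave phase shift.
Bottom surface (2.07 → 1.57): reflection off a lower-index medium gives no phase shift.
Net: one phase inversion between the two reflected rays.
So the condition for constructive reflection is 2 n t cos θ_r = (m + ½) λ.
Snell's law: 1.0 sin 40.4° = 2.07 sin θ_r → sin θ_r = 0.313, cos θ_r = 0.950.
Minimum at m = 0: t = λ / (4 n cos θ_r) = 710 / (4 × 2.07 × 0.950) = 90.3 nm.

0.0903 μm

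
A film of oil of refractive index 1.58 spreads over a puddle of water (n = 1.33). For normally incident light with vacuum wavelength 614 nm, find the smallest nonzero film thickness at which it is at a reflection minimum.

Ray reflecting at the top interface goes from n = 1.0 toward n = 1.58: a half-wave phase shift.
Bottom surface (1.58 → 1.33): reflection off a lower-index medium gives no phase shift.
Net: one phase inversion between the two reflected rays.
So the condition for destructive reflection is 2 n t = m λ.
Minimum nonzero at m = 1: t = λ / (2 n) = 614 / (2 × 1.58) = 194 nm.

194 nm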